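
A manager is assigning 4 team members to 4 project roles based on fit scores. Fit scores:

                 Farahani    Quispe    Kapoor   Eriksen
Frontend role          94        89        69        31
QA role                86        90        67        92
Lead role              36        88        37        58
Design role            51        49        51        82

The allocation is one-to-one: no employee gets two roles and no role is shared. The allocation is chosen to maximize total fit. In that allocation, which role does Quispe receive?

Quispe receives Lead role.

Treat this as an assignment problem: match each employee to one role.
Optimal: Farahani→Frontend role (94 pts), Quispe→Lead role (88 pts), Kapoor→QA role (67 pts), Eriksen→Design role (82 pts) — total 94+88+67+82 = 331 pts.
Max-entry greedy (repeatedly take the single best remaining cell) gives 325 pts, worse by 6.
Next-best assignment: Farahani→Frontend role, Quispe→Lead role, Kapoor→Design role, Eriksen→QA role = 325 pts.
Quispe's own top role is QA role (90 pts), but forcing Quispe→QA role and reassigning the rest optimally gives only 303 pts — worse by 28.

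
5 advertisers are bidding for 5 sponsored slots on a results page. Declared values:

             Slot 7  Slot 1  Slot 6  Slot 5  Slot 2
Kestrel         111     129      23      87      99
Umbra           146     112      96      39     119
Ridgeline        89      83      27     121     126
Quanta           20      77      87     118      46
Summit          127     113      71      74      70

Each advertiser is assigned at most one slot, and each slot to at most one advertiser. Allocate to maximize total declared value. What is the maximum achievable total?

Maximum total: $596

Optimal: Kestrel→Slot 1 ($129), Umbra→Slot 6 ($96), Ridgeline→Slot 2 ($126), Quanta→Slot 5 ($118), Summit→Slot 7 ($127) — total 129+96+126+118+127 = $596.
Max-entry greedy (repeatedly take the single best remaining cell) gives $590, worse by 6.
Next-best assignment: Kestrel→Slot 1, Umbra→Slot 7, Ridgeline→Slot 2, Quanta→Slot 5, Summit→Slot 6 = $590.
Checked against all permutations: $596 is optimal.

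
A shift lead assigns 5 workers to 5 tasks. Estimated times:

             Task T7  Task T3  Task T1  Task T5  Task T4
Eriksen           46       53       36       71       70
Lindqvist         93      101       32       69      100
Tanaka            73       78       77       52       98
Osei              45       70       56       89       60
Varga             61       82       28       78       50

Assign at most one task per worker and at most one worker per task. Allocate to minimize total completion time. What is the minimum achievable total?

Treat this as an assignment problem: match each worker to one task.
Optimal: Eriksen→Task T3 (53 min), Lindqvist→Task T1 (32 min), Tanaka→Task T5 (52 min), Osei→Task T7 (45 min), Varga→Task T4 (50 min) — total 53+32+52+45+50 = 232 min.
Row-greedy (each worker in turn takes its cheapest remaining task) gives 320 min, worse by 88.
Next-best assignment: Eriksen→Task T7, Lindqvist→Task T1, Tanaka→Task T5, Osei→Task T3, Varga→Task T4 = 250 min.
Swapping Varga↔Osei (Varga→Task T7 61 min, Osei→Task T4 60 min) adds 26.
Checked against all permutations: 232 min is optimal.

Minimum total: 232 min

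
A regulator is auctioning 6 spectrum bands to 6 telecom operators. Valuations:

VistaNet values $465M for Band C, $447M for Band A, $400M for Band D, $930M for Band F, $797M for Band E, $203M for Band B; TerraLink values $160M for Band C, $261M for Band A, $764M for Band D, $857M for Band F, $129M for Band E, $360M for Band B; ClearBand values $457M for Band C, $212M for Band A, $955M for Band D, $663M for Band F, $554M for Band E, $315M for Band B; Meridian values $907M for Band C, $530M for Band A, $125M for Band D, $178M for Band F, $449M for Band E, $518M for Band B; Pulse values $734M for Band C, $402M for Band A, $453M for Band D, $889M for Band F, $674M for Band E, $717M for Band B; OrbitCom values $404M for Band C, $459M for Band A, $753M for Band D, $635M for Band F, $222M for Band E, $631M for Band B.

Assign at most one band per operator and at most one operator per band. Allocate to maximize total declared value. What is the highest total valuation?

Max total: $4692M

Optimal: VistaNet→Band E ($797M), TerraLink→Band F ($857M), ClearBand→Band D ($955M), Meridian→Band C ($907M), Pulse→Band B ($717M), OrbitCom→Band A ($459M) — total 797+857+955+907+717+459 = $4692M.
Column-greedy (each band in turn goes to its best remaining operator) gives $4285M, worse by 407.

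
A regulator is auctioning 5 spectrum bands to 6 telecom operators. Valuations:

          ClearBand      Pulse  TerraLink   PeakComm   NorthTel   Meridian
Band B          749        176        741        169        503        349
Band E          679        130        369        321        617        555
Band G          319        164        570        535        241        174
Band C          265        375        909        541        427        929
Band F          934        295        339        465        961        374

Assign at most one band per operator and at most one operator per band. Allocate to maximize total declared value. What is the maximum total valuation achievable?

Max total: $3845M

This is the linear assignment problem.
Optimal: TerraLink→Band B ($741M), ClearBand→Band E ($679M), PeakComm→Band G ($535M), Meridian→Band C ($929M), NorthTel→Band F ($961M) — total 741+679+535+929+961 = $3845M.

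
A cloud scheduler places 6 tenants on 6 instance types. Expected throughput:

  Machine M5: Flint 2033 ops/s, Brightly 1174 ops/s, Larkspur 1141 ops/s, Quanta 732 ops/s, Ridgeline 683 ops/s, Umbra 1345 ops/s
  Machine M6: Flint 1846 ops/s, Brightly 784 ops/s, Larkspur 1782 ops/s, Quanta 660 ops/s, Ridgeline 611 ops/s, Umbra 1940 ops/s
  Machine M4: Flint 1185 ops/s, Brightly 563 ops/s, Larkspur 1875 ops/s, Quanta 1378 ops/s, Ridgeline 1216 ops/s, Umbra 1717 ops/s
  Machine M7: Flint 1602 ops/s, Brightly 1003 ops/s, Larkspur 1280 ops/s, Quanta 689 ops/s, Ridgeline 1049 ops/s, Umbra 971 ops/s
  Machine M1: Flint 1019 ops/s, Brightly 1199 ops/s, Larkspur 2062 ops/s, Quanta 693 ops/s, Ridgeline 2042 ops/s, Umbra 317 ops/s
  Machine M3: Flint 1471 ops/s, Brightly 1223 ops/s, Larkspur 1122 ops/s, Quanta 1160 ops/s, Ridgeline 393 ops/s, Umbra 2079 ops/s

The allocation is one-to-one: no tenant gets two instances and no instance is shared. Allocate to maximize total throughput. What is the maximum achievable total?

Max total: 10317 ops/s

Optimal: Flint→Machine M5 (2033 ops/s), Brightly→Machine M7 (1003 ops/s), Larkspur→Machine M6 (1782 ops/s), Quanta→Machine M4 (1378 ops/s), Ridgeline→Machine M1 (2042 ops/s), Umbra→Machine M3 (2079 ops/s) — total 2033+1003+1782+1378+2042+2079 = 10317 ops/s.
Row-greedy (each tenant in turn takes its best remaining instance) gives 9685 ops/s, worse by 632.
Next-best assignment: Flint→Machine M7, Brightly→Machine M5, Larkspur→Machine M6, Quanta→Machine M4, Ridgeline→Machine M1, Umbra→Machine M3 = 10057 ops/s.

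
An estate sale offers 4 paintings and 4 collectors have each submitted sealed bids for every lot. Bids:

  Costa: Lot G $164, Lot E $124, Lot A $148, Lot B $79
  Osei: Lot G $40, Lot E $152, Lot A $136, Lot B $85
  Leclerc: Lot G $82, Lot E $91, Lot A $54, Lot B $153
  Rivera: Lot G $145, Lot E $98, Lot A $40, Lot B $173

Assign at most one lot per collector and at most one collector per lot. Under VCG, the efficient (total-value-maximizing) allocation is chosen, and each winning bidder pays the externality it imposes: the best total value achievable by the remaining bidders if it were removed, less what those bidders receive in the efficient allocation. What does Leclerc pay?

Leclerc pays $44.

Efficient allocation: Costa→Lot A ($148), Osei→Lot E ($152), Leclerc→Lot B ($153), Rivera→Lot G ($145); total welfare W = $598.
Leclerc receives Lot B at value $153, so the others get W − 153 = $445.
Without Leclerc: best allocation of the remaining 3 bidders over all 4 lots is Costa→Lot G ($164), Osei→Lot E ($152), Rivera→Lot B ($173), total $489.
VCG payment = (others' best without Leclerc) − (others' welfare with Leclerc) = 489 − 445 = $44.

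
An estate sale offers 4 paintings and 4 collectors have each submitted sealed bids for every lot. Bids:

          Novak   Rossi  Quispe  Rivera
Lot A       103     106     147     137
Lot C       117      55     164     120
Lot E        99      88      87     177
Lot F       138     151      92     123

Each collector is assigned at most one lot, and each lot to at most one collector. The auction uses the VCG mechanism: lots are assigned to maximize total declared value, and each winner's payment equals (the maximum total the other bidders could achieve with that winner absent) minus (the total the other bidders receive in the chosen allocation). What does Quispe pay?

Efficient allocation: Novak→Lot A ($103), Rossi→Lot F ($151), Quispe→Lot C ($164), Rivera→Lot E ($177); total welfare W = $595.
Quispe receives Lot C at value $164, so the others get W − 164 = $431.
Without Quispe: best allocation of the remaining 3 bidders over all 4 lots is Novak→Lot C ($117), Rossi→Lot F ($151), Rivera→Lot E ($177), total $445.
VCG payment = (others' best without Quispe) − (others' welfare with Quispe) = 445 − 431 = $14.

Quispe pays $14.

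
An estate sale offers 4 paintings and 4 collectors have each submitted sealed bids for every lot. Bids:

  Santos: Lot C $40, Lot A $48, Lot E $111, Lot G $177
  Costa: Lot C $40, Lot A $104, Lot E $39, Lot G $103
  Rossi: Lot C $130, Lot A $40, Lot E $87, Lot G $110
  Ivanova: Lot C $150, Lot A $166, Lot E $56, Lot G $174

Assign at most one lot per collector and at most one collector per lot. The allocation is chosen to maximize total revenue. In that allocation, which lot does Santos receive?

Optimal: Santos→Lot E ($111), Costa→Lot A ($104), Rossi→Lot C ($130), Ivanova→Lot G ($174) — total 111+104+130+174 = $519.
Max-entry greedy (repeatedly take the single best remaining cell) gives $512, worse by 7.
Next-best assignment: Santos→Lot G, Costa→Lot A, Rossi→Lot E, Ivanova→Lot C = $518.
Swapping Rossi↔Santos (Rossi→Lot E $87, Santos→Lot C $40) loses 114.
Santos's own top lot is Lot G ($177), but forcing Santos→Lot G and reassigning the rest optimally gives only $518 — worse by 1.

Santos receives Lot E.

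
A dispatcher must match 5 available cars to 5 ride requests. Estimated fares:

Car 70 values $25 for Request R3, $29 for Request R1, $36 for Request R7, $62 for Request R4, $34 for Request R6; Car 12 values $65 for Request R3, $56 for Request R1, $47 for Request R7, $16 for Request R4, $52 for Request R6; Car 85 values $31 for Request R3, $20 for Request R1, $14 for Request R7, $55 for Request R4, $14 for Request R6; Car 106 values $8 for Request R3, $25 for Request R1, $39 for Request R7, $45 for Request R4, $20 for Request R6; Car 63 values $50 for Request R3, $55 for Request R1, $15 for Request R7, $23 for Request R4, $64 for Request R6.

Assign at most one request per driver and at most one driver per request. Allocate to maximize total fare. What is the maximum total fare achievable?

Optimal: Car 70→Request R1 ($29), Car 12→Request R3 ($65), Car 85→Request R4 ($55), Car 106→Request R7 ($39), Car 63→Request R6 ($64) — total 29+65+55+39+64 = $252.
Column-greedy (each request in turn goes to its best remaining driver) gives $235, worse by 17.
Swapping Car 106↔Car 12 (Car 106→Request R3 $8, Car 12→Request R7 $47) loses 49.
No other one-to-one assignment exceeds $252.

Max total: $252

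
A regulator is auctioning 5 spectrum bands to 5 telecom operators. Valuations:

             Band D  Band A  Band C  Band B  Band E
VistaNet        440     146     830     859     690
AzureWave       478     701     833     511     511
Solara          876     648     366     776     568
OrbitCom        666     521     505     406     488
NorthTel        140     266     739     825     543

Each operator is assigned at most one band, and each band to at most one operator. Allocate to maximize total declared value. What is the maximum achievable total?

Max total: $3745M

Treat this as an assignment problem: match each operator to one band.
Optimal: VistaNet→Band E ($690M), AzureWave→Band C ($833M), Solara→Band D ($876M), OrbitCom→Band A ($521M), NorthTel→Band B ($825M) — total 690+833+876+521+825 = $3745M.
Row-greedy (each operator in turn takes its best remaining band) gives $3632M, worse by 113.
Swapping Solara↔AzureWave (Solara→Band C $366M, AzureWave→Band D $478M) loses 865.
Checked against all permutations: $3745M is optimal.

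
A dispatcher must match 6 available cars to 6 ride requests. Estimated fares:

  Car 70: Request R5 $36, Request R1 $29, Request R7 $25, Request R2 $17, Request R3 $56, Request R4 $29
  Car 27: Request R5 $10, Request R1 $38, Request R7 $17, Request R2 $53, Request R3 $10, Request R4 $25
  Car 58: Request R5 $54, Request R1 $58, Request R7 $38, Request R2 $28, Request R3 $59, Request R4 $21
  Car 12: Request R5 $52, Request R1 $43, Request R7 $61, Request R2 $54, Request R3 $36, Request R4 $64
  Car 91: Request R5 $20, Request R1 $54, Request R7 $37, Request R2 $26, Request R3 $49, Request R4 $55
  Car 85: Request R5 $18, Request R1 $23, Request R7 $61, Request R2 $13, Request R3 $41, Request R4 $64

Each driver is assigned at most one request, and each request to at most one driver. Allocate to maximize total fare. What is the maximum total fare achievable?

Optimal: Car 70→Request R3 ($56), Car 27→Request R2 ($53), Car 58→Request R5 ($54), Car 12→Request R7 ($61), Car 91→Request R1 ($54), Car 85→Request R4 ($64) — total 56+53+54+61+54+64 = $342.
Max-entry greedy (repeatedly take the single best remaining cell) gives $327, worse by 15.

Max total: $342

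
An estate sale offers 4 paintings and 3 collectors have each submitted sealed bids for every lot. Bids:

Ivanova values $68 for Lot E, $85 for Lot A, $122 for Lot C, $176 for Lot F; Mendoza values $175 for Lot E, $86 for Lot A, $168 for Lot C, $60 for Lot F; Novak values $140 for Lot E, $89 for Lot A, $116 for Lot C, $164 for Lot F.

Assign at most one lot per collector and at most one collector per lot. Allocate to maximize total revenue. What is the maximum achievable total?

Maximum total: $484

Treat this as an assignment problem: match each collector to one lot.
Optimal: Ivanova→Lot F ($176), Mendoza→Lot C ($168), Novak→Lot E ($140) — total 176+168+140 = $484.
Max-entry greedy (repeatedly take the single best remaining cell) gives $467, worse by 17.
Next-best assignment: Ivanova→Lot F, Mendoza→Lot E, Novak→Lot C = $467.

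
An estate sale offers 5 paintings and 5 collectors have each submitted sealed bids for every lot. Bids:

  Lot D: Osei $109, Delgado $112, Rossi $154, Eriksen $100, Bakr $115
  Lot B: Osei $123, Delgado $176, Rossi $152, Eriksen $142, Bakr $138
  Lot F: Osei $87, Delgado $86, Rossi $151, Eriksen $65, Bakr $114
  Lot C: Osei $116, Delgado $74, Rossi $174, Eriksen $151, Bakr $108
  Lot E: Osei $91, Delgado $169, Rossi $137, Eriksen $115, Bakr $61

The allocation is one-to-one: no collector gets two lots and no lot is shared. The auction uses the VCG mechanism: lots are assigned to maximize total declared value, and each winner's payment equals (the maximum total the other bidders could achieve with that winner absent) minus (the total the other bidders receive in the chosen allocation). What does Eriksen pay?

Efficient allocation: Osei→Lot D ($109), Delgado→Lot E ($169), Rossi→Lot F ($151), Eriksen→Lot C ($151), Bakr→Lot B ($138); total welfare W = $718.
Eriksen receives Lot C at value $151, so the others get W − 151 = $567.
Without Eriksen: best allocation of the remaining 4 bidders over all 5 lots is Osei→Lot D ($109), Delgado→Lot E ($169), Rossi→Lot C ($174), Bakr→Lot B ($138), total $590.
VCG payment = (others' best without Eriksen) − (others' welfare with Eriksen) = 590 − 567 = $23.

Eriksen pays $23.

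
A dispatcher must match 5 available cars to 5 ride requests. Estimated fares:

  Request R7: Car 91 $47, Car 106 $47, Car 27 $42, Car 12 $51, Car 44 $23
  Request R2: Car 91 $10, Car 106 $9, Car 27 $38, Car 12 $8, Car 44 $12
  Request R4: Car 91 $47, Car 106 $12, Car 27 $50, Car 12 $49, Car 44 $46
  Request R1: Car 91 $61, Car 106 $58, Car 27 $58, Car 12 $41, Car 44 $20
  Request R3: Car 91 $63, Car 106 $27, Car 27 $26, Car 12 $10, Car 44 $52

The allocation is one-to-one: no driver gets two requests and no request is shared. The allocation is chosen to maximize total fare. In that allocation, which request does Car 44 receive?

This is a one-to-one assignment (maximum-weight bipartite matching).
Optimal: Car 91→Request R3 ($63), Car 106→Request R1 ($58), Car 27→Request R2 ($38), Car 12→Request R7 ($51), Car 44→Request R4 ($46) — total 63+58+38+51+46 = $256.
Max-entry greedy (repeatedly take the single best remaining cell) gives $234, worse by 22.
Checked against all permutations: $256 is optimal.
Car 44's own top request is Request R3 ($52), but forcing Car 44→Request R3 and reassigning the rest optimally gives only $247 — worse by 9.

Car 44 receives Request R4.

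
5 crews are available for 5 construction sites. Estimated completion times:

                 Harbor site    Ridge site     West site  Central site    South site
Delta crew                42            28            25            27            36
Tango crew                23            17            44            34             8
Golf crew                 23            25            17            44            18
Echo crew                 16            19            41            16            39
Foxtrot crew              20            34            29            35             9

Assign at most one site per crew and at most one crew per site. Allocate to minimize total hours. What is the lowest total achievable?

Min total: 86 hours

Optimal: Delta crew→Central site (27 hours), Tango crew→Ridge site (17 hours), Golf crew→West site (17 hours), Echo crew→Harbor site (16 hours), Foxtrot crew→South site (9 hours) — total 27+17+17+16+9 = 86 hours.
Row-greedy (each crew in turn takes its cheapest remaining site) gives 106 hours, worse by 20.
Swapping Tango crew↔Foxtrot crew (Tango crew→South site 8 hours, Foxtrot crew→Ridge site 34 hours) adds 16.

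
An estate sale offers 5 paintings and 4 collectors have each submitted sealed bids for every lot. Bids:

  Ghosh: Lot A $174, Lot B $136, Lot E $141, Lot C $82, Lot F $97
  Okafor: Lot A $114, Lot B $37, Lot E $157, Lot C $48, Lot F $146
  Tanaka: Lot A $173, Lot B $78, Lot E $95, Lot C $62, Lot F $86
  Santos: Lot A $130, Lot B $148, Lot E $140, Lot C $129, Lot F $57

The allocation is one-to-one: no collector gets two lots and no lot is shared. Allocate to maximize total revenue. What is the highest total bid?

Maximum total: $608

Optimal: Ghosh→Lot E ($141), Okafor→Lot F ($146), Tanaka→Lot A ($173), Santos→Lot B ($148) — total 141+146+173+148 = $608.
Max-entry greedy (repeatedly take the single best remaining cell) gives $565, worse by 43.
Next-best assignment: Ghosh→Lot B, Okafor→Lot E, Tanaka→Lot A, Santos→Lot C = $595.
Every other assignment is strictly worse.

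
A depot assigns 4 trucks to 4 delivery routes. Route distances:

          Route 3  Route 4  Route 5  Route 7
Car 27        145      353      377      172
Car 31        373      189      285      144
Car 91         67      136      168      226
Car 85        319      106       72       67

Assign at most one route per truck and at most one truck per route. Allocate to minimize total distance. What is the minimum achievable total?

Optimal: Car 27→Route 3 (145 km), Car 31→Route 7 (144 km), Car 91→Route 4 (136 km), Car 85→Route 5 (72 km) — total 145+144+136+72 = 497 km.
Column-greedy (each route in turn goes to its cheapest remaining truck) gives 630 km, worse by 133.
Next-best assignment: Car 27→Route 7, Car 31→Route 4, Car 91→Route 3, Car 85→Route 5 = 500 km.
No other one-to-one assignment undercuts 497 km.

Minimum total: 497 km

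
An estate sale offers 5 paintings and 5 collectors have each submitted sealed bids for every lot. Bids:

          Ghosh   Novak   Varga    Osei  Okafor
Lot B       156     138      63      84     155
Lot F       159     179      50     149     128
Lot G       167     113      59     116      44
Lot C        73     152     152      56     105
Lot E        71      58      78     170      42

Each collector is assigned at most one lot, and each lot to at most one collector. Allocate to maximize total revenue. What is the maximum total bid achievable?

Max total: $823

This is a one-to-one assignment (maximum-weight bipartite matching).
Optimal: Ghosh→Lot G ($167), Novak→Lot F ($179), Varga→Lot C ($152), Osei→Lot E ($170), Okafor→Lot B ($155) — total 167+179+152+170+155 = $823.
Column-greedy (each lot in turn goes to its best remaining collector) gives $645, worse by 178.
No other one-to-one assignment exceeds $823.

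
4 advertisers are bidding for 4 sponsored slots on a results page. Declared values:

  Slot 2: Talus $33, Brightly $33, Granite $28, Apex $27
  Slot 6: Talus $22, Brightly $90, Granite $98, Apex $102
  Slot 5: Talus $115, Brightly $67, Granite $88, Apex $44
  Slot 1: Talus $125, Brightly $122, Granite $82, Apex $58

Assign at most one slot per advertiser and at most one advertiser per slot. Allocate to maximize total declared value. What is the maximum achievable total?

Treat this as an assignment problem: match each advertiser to one slot.
Optimal: Talus→Slot 5 ($115), Brightly→Slot 1 ($122), Granite→Slot 2 ($28), Apex→Slot 6 ($102) — total 115+122+28+102 = $367.
Row-greedy (each advertiser in turn takes its best remaining slot) gives $330, worse by 37.
Next-best assignment: Talus→Slot 5, Brightly→Slot 1, Granite→Slot 6, Apex→Slot 2 = $362.
Swapping Brightly↔Apex (Brightly→Slot 6 $90, Apex→Slot 1 $58) loses 76.

Max total: $367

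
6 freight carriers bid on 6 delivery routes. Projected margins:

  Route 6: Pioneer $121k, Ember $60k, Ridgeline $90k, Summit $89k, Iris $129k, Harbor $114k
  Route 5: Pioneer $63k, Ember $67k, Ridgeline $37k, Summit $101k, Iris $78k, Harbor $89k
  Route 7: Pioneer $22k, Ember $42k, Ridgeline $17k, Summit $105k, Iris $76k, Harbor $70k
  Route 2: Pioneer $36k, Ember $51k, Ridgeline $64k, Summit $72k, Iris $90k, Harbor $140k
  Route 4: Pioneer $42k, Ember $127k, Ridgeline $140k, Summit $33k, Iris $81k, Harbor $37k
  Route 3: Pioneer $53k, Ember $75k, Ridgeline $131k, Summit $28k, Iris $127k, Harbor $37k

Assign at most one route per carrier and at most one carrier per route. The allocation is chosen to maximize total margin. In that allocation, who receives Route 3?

Ridgeline receives Route 3.

Treat this as an assignment problem: match each carrier to one route.
Optimal: Pioneer→Route 6 ($121k), Ember→Route 4 ($127k), Ridgeline→Route 3 ($131k), Summit→Route 7 ($105k), Iris→Route 5 ($78k), Harbor→Route 2 ($140k) — total 121+127+131+105+78+140 = $702k.
Next-best assignment: Pioneer→Route 6, Ember→Route 5, Ridgeline→Route 4, Summit→Route 7, Iris→Route 3, Harbor→Route 2 = $700k.
Ridgeline's own top route is Route 4 ($140k), but forcing Ridgeline→Route 4 and reassigning the rest optimally gives only $700k — worse by 2.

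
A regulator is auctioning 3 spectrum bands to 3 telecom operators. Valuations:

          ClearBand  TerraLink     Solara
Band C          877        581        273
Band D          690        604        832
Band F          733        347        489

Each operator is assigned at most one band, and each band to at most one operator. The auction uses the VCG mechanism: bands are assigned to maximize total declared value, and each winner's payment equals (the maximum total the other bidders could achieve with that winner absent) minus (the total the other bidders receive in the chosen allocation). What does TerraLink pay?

TerraLink pays $144M.

Efficient allocation: ClearBand→Band F ($733M), TerraLink→Band C ($581M), Solara→Band D ($832M); total welfare W = $2146M.
TerraLink receives Band C at value $581M, so the others get W − 581 = $1565M.
Without TerraLink: best allocation of the remaining 2 bidders over all 3 bands is ClearBand→Band C ($877M), Solara→Band D ($832M), total $1709M.
VCG payment = (others' best without TerraLink) − (others' welfare with TerraLink) = 1709 − 1565 = $144M.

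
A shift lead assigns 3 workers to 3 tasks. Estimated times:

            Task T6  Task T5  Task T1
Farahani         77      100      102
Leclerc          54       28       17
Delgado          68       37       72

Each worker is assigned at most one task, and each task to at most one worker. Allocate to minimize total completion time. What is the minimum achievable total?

Optimal: Farahani→Task T6 (77 min), Leclerc→Task T1 (17 min), Delgado→Task T5 (37 min) — total 77+17+37 = 131 min.
Next-best assignment: Farahani→Task T6, Leclerc→Task T5, Delgado→Task T1 = 177 min.
No other one-to-one assignment undercuts 131 min.

Minimum total: 131 min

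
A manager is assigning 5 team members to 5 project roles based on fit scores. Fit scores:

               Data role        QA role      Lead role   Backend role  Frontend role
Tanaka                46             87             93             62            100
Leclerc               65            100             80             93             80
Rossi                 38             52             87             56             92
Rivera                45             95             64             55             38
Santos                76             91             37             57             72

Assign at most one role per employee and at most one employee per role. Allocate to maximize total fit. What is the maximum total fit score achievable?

Optimal: Tanaka→Frontend role (100 pts), Leclerc→Backend role (93 pts), Rossi→Lead role (87 pts), Rivera→QA role (95 pts), Santos→Data role (76 pts) — total 100+93+87+95+76 = 451 pts.
Next-best assignment: Tanaka→Lead role, Leclerc→Backend role, Rossi→Frontend role, Rivera→QA role, Santos→Data role = 449 pts.
Swapping Leclerc↔Rivera (Leclerc→QA role 100 pts, Rivera→Backend role 55 pts) loses 33.
Every other assignment is strictly worse.

Maximum total: 451 pts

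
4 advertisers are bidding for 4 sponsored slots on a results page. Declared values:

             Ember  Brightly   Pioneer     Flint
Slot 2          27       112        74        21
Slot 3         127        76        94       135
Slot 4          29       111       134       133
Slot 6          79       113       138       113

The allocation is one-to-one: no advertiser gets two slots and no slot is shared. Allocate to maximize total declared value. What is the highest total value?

This is a one-to-one assignment (maximum-weight bipartite matching).
Optimal: Ember→Slot 3 ($127), Brightly→Slot 2 ($112), Pioneer→Slot 6 ($138), Flint→Slot 4 ($133) — total 127+112+138+133 = $510.
Row-greedy (each advertiser in turn takes its best remaining slot) gives $395, worse by 115.

Maximum total: $510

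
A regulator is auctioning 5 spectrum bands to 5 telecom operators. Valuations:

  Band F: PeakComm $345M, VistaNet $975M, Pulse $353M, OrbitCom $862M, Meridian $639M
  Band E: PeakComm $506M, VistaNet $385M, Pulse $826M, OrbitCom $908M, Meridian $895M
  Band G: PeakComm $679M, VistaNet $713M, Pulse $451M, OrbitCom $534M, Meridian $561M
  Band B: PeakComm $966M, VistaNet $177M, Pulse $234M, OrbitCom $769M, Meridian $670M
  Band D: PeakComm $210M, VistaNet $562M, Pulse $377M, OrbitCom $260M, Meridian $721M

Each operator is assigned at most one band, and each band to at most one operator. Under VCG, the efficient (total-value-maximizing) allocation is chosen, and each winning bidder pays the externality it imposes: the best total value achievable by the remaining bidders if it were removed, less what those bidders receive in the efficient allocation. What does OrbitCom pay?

Efficient allocation: PeakComm→Band B ($966M), VistaNet→Band G ($713M), Pulse→Band E ($826M), OrbitCom→Band F ($862M), Meridian→Band D ($721M); total welfare W = $4088M.
OrbitCom receives Band F at value $862M, so the others get W − 862 = $3226M.
Without OrbitCom: best allocation of the remaining 4 bidders over all 5 bands is PeakComm→Band B ($966M), VistaNet→Band F ($975M), Pulse→Band E ($826M), Meridian→Band D ($721M), total $3488M.
VCG payment = (others' best without OrbitCom) − (others' welfare with OrbitCom) = 3488 − 3226 = $262M.

OrbitCom pays $262M.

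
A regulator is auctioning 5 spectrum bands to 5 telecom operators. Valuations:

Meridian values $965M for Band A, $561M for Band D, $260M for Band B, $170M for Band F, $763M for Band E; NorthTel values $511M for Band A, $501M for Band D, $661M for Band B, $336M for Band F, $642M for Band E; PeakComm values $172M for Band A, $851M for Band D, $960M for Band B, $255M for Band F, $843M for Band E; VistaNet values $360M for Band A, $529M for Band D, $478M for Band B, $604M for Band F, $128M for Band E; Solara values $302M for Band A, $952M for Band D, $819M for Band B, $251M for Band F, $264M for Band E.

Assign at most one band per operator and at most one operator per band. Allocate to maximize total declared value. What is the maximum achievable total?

This is a one-to-one assignment (maximum-weight bipartite matching).
Optimal: Meridian→Band A ($965M), NorthTel→Band E ($642M), PeakComm→Band B ($960M), VistaNet→Band F ($604M), Solara→Band D ($952M) — total 965+642+960+604+952 = $4123M.
Swapping VistaNet↔PeakComm (VistaNet→Band B $478M, PeakComm→Band F $255M) loses 831.
No other one-to-one assignment exceeds $4123M.

Max total: $4123M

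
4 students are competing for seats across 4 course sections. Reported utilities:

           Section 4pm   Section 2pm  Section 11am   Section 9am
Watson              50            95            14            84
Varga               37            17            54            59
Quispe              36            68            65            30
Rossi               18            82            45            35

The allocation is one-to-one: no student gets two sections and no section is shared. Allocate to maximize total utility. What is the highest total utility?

Maximum total: 268 points

Treat this as an assignment problem: match each student to one section.
Optimal: Watson→Section 9am (84 points), Varga→Section 4pm (37 points), Quispe→Section 11am (65 points), Rossi→Section 2pm (82 points) — total 84+37+65+82 = 268 points.
Column-greedy (each section in turn goes to its best remaining student) gives 256 points, worse by 12.
Next-best assignment: Watson→Section 4pm, Varga→Section 9am, Quispe→Section 11am, Rossi→Section 2pm = 256 points.
Swapping Quispe↔Rossi (Quispe→Section 2pm 68 points, Rossi→Section 11am 45 points) loses 34.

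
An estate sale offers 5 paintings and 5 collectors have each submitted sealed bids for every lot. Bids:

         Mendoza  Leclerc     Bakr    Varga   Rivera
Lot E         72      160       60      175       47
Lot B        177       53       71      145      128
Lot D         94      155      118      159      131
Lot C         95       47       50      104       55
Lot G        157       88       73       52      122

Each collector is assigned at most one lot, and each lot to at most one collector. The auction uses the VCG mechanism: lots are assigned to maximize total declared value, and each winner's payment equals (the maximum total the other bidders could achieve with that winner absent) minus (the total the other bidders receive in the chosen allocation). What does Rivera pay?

Rivera pays $21.

Efficient allocation: Mendoza→Lot B ($177), Leclerc→Lot E ($160), Bakr→Lot D ($118), Varga→Lot C ($104), Rivera→Lot G ($122); total welfare W = $681.
Rivera receives Lot G at value $122, so the others get W − 122 = $559.
Without Rivera: best allocation of the remaining 4 bidders over all 5 lots is Mendoza→Lot B ($177), Leclerc→Lot D ($155), Bakr→Lot G ($73), Varga→Lot E ($175), total $580.
VCG payment = (others' best without Rivera) − (others' welfare with Rivera) = 580 − 559 = $21.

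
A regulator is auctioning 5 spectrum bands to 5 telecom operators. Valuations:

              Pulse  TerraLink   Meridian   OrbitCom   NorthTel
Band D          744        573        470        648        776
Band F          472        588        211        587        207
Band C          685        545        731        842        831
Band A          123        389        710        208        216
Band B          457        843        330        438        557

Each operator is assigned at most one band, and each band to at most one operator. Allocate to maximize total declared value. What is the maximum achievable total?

Treat this as an assignment problem: match each operator to one band.
Optimal: Pulse→Band D ($744M), TerraLink→Band B ($843M), Meridian→Band A ($710M), OrbitCom→Band F ($587M), NorthTel→Band C ($831M) — total 744+843+710+587+831 = $3715M.
Row-greedy (each operator in turn takes its best remaining band) gives $3121M, worse by 594.

Max total: $3715M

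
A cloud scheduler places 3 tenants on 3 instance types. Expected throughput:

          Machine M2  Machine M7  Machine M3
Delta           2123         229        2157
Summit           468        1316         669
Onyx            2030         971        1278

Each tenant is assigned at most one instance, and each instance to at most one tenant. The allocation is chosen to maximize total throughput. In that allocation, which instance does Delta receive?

Optimal: Delta→Machine M3 (2157 ops/s), Summit→Machine M7 (1316 ops/s), Onyx→Machine M2 (2030 ops/s) — total 2157+1316+2030 = 5503 ops/s.
Column-greedy (each instance in turn goes to its best remaining tenant) gives 4717 ops/s, worse by 786.
Every other assignment is strictly worse.

Delta receives Machine M3.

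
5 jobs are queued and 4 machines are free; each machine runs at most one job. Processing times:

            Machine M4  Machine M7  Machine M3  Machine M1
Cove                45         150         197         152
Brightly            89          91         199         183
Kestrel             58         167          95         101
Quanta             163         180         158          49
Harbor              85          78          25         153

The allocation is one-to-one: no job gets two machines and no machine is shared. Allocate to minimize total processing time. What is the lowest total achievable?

Optimal: Cove→Machine M4 (45 min), Brightly→Machine M7 (91 min), Harbor→Machine M3 (25 min), Quanta→Machine M1 (49 min) — total 45+91+25+49 = 210 min.
Row-greedy (each job in turn takes its cheapest remaining machine) gives 280 min, worse by 70.
No other one-to-one assignment undercuts 210 min.

Minimum total: 210 min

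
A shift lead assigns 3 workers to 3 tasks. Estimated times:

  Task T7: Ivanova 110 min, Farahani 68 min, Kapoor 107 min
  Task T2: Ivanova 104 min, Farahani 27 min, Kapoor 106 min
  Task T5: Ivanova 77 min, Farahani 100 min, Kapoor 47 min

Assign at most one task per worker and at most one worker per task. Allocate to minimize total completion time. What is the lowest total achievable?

This is a one-to-one assignment (minimum-cost bipartite matching).
Optimal: Ivanova→Task T7 (110 min), Farahani→Task T2 (27 min), Kapoor→Task T5 (47 min) — total 110+27+47 = 184 min.
Row-greedy (each worker in turn takes its cheapest remaining task) gives 211 min, worse by 27.
No other one-to-one assignment undercuts 184 min.

Min total: 184 min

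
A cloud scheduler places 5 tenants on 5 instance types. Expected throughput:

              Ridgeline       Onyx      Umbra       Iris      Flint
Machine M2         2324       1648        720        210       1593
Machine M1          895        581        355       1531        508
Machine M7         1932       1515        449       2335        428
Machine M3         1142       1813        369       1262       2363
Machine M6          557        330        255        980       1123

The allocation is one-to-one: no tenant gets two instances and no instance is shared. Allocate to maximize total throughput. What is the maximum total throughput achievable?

Optimal: Ridgeline→Machine M2 (2324 ops/s), Onyx→Machine M7 (1515 ops/s), Umbra→Machine M6 (255 ops/s), Iris→Machine M1 (1531 ops/s), Flint→Machine M3 (2363 ops/s) — total 2324+1515+255+1531+2363 = 7988 ops/s.

Maximum total: 7988 ops/s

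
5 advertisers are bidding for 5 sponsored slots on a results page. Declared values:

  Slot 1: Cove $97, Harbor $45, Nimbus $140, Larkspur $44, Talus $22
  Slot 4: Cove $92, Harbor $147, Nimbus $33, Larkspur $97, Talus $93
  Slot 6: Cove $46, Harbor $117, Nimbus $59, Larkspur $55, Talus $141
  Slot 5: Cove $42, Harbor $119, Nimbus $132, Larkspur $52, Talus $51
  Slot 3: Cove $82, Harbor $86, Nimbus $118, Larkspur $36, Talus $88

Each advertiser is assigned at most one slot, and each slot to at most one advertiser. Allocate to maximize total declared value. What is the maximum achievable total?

Optimal: Cove→Slot 3 ($82), Harbor→Slot 5 ($119), Nimbus→Slot 1 ($140), Larkspur→Slot 4 ($97), Talus→Slot 6 ($141) — total 82+119+140+97+141 = $579.
Swapping Harbor↔Cove (Harbor→Slot 3 $86, Cove→Slot 5 $42) loses 73.
Every other assignment is strictly worse.

Maximum total: $579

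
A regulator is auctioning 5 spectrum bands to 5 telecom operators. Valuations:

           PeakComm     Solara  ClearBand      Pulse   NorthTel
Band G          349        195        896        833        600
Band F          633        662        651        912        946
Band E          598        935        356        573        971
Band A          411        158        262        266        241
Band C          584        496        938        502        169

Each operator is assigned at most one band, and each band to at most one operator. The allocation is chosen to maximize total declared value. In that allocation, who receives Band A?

PeakComm receives Band A.

Optimal: PeakComm→Band A ($411M), Solara→Band E ($935M), ClearBand→Band C ($938M), Pulse→Band G ($833M), NorthTel→Band F ($946M) — total 411+935+938+833+946 = $4063M.
Row-greedy (each operator in turn takes its best remaining band) gives $3580M, worse by 483.
Checked against all permutations: $4063M is optimal.
PeakComm's own top band is Band F ($633M), but forcing PeakComm→Band F and reassigning the rest optimally gives only $3580M — worse by 483.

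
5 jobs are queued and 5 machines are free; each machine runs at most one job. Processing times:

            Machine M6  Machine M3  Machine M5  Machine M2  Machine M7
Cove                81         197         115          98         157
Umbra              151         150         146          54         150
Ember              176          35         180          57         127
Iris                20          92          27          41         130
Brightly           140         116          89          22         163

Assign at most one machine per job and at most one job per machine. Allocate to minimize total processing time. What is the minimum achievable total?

Treat this as an assignment problem: match each job to one machine.
Optimal: Cove→Machine M6 (81 min), Umbra→Machine M7 (150 min), Ember→Machine M3 (35 min), Iris→Machine M5 (27 min), Brightly→Machine M2 (22 min) — total 81+150+35+27+22 = 315 min.
Next-best assignment: Cove→Machine M5, Umbra→Machine M7, Ember→Machine M3, Iris→Machine M6, Brightly→Machine M2 = 342 min.
Swapping Cove↔Umbra (Cove→Machine M7 157 min, Umbra→Machine M6 151 min) adds 77.
No other one-to-one assignment undercuts 315 min.

Min total: 315 min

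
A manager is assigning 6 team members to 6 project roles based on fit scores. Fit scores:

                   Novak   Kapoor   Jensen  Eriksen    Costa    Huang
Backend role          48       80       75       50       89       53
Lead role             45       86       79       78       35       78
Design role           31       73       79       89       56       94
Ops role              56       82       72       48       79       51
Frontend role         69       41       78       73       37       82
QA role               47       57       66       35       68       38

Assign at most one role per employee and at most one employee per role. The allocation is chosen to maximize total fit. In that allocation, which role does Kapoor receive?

Kapoor receives Ops role.

Optimal: Novak→Frontend role (69 pts), Kapoor→Ops role (82 pts), Jensen→QA role (66 pts), Eriksen→Lead role (78 pts), Costa→Backend role (89 pts), Huang→Design role (94 pts) — total 69+82+66+78+89+94 = 478 pts.
Kapoor's own top role is Lead role (86 pts), but forcing Kapoor→Lead role and reassigning the rest optimally gives only 468 pts — worse by 10.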